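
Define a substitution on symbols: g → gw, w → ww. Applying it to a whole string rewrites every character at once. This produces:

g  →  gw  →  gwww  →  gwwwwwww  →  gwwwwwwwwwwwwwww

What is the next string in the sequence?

Rewriting the 16 symbols of gwwwwwwwwwwwwwww one by one yields gw ww ww ww ww ww ww ww ww ww ww ww ww ww ww ww; concatenated:

gwwwwwwwwwwwwwwwwwwwwwwwwwwwwwww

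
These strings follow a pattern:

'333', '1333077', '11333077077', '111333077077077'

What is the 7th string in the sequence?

111111333077077077077077077

Every step adds 1 to the front and 077 to the end of the previous string.
From 111333077077077, 3 further steps: 111333077077077 → 1111333077077077077 → 11111333077077077077077 → (answer).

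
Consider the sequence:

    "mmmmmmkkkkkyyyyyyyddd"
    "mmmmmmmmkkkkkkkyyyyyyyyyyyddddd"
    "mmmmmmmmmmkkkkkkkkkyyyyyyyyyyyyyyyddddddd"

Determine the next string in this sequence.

mmmmmmmmmmmmkkkkkkkkkkkyyyyyyyyyyyyyyyyyyyddddddddd

Term n consists of 2n+2 m's, followed by 2n+1 k's, followed by 4n-1 y's, followed by 2n-1 d's, where the shown terms are n = 2, 3, 4.
For the next term, n = 5, so the run lengths are 12, 11, 19, 9.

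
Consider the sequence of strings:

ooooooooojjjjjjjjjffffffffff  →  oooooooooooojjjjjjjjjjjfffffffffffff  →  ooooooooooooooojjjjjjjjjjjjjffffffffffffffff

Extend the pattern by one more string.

oooooooooooooooooojjjjjjjjjjjjjjjfffffffffffffffffff

The n-th term is 3n o's then 2n+3 j's then 3n+1 f's, where the shown terms are n = 3, 4, 5.
Setting n = 6 gives 18, 15, 19 characters in each block.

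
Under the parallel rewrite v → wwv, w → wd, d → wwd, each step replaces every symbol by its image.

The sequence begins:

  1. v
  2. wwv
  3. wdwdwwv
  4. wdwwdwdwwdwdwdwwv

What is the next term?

Rewriting the 17 symbols of wdwwdwdwwdwdwdwwv one by one yields wd wwd wd wd wwd wd wwd wd wd wwd wd wwd wd wwd wd wd wwv; concatenated:

wdwwdwdwdwwdwdwwdwdwdwwdwdwwdwdwwdwdwdwwv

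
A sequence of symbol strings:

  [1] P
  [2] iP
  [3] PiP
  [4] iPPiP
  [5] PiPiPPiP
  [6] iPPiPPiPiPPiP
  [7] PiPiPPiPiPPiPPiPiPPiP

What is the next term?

Each term (from the third on) is the two preceding terms concatenated in order: term 3 = P·iP = PiP.
So term 8 is iPPiPPiPiPPiP·PiPiPPiPiPPiPPiPiPPiP.

iPPiPPiPiPPiPPiPiPPiPiPPiPPiPiPPiP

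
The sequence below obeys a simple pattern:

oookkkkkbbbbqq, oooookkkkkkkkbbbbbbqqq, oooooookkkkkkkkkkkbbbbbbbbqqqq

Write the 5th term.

Each string has the form o^{2n-1} k^{3n-1} b^{2n} q^{n}, where the shown terms are n = 2, 3, 4.
At n = 6 the blocks have lengths 11, 17, 12, 6.

oooooooooookkkkkkkkkkkkkkkkkbbbbbbbbbbbbqqqqqq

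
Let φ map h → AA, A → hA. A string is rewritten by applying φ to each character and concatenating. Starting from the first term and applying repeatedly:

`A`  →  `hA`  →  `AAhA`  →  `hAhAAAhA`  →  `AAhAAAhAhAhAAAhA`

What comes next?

hAhAAAhAhAhAAAhAAAhAAAhAhAhAAAhA

Applying the rule to each of the 16 symbols of AAhAAAhAhAhAAAhA gives the pieces hA hA AA hA hA hA AA hA AA hA AA hA hA hA AA hA, which concatenate to the answer.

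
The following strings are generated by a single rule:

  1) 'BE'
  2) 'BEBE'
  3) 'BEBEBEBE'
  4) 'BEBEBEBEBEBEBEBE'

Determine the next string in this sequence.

BEBEBEBEBEBEBEBEBEBEBEBEBEBEBEBE

s(k+1) = s(k)·s(k) — each term doubles the last.
So the next term is two copies of BEBEBEBEBEBEBEBE.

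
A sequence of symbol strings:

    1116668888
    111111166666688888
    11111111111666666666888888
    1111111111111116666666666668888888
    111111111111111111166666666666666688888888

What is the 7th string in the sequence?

Each string has the form 1^{4n-1} 6^{3n} 8^{n+3} (n = 1, 2, …).
Setting n = 7 gives 27, 21, 10 characters in each block.

1111111111111111111111111116666666666666666666668888888888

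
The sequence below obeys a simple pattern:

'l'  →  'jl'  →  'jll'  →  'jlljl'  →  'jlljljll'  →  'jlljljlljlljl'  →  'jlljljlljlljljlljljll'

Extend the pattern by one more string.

Each term (from the third on) is the previous term followed by the one before it: term 3 = jl·l = jll.
The next term joins jlljljlljlljljlljljll and jlljljlljlljl.

jlljljlljlljljlljljlljlljljlljlljl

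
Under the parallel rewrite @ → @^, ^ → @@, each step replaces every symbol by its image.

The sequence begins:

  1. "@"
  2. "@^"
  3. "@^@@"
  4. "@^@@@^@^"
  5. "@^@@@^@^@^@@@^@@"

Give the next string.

@^@@@^@^@^@@@^@@@^@@@^@^@^@@@^@^

Applying the rule to each of the 16 symbols of @^@@@^@^@^@@@^@@ gives the pieces @^ @@ @^ @^ @^ @@ @^ @@ @^ @@ @^ @^ @^ @@ @^ @^, which concatenate to the answer.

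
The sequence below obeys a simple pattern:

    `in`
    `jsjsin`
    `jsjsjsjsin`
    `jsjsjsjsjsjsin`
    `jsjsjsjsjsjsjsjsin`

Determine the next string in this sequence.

jsjsjsjsjsjsjsjsjsjsin

Each term is the previous one with jsjs prepended.
One more step from jsjsjsjsjsjsjsjsin gives the answer.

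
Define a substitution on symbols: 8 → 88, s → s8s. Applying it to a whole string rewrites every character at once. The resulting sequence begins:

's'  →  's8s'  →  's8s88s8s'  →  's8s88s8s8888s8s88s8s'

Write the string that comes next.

Replace each of the 20 characters of s8s88s8s8888s8s88s8s in place — s8s 88 s8s 88 88 s8s 88 s8s 88 88 88 88 s8s 88 s8s 88 88 s8s 88 s8s — and concatenate.

s8s88s8s8888s8s88s8s88888888s8s88s8s8888s8s88s8s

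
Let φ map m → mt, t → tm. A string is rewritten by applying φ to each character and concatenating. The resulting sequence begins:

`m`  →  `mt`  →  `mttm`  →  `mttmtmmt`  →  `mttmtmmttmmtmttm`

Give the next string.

mttmtmmttmmtmttmtmmtmttmmttmtmmt

Applying the rule to each of the 16 symbols of mttmtmmttmmtmttm gives the pieces mt tm tm mt tm mt mt tm tm mt mt tm mt tm tm mt, which concatenate to the answer.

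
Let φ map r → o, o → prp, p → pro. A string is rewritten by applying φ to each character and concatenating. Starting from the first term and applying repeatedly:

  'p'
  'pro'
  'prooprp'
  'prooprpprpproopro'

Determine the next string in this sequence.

Rewriting the 17 symbols of prooprpprpproopro one by one yields pro o prp prp pro o pro pro o pro pro o prp prp pro o prp; concatenated:

prooprpprpprooproprooproprooprpprpprooprp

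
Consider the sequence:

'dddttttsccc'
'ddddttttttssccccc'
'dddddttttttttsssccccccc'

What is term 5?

Term n consists of n+2 d's, followed by 2n+2 t's, followed by n s's, followed by 2n+1 c's (n = 1, 2, …).
Setting n = 5 gives 7, 12, 5, 11 characters in each block.

dddddddttttttttttttsssssccccccccccc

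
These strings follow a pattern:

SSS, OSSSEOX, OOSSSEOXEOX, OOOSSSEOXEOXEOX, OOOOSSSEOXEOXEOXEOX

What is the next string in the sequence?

s(k+1) = O·s(k)·EOX, so each term gains O as a prefix and EOX as a suffix.
So the next term is O·OOOOSSSEOXEOXEOXEOX·EOX.

OOOOOSSSEOXEOXEOXEOXEOX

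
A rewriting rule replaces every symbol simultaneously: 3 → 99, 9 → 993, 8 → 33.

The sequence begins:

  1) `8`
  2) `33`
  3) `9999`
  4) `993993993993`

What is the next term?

99399399993993999939939999399399

Expanding 993993993993: 9→993, 9→993, 3→99, 9→993, 9→993, 3→99, 9→993, 9→993, 3→99, 9→993, 9→993, 3→99. Concatenated: 993 993 99 993 993 99 993 993 99 993 993 99.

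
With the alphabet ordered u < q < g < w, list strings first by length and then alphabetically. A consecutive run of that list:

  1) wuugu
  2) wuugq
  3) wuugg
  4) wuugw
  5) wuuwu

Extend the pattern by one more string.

Find the rightmost character of wuuwu below w, bump it to the next letter, and reset everything to its right to u.

wuuwq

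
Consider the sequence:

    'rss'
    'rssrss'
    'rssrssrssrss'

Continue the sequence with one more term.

rssrssrssrssrssrssrssrss

Each string is two copies of the previous one concatenated.
So the next term is two copies of rssrssrssrss.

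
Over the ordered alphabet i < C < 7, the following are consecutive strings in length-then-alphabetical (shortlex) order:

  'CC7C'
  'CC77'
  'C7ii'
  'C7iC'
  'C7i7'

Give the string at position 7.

C7CC

Advancing 2 positions from C7i7 through C7i7 → C7Ci reaches term 7.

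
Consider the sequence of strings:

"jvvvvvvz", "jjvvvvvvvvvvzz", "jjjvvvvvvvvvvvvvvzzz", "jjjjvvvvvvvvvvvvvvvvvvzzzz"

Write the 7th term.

jjjjjjjvvvvvvvvvvvvvvvvvvvvvvvvvvvvvvzzzzzzz

Reading off run lengths: j runs 1, 2, 3, 4; v runs 6, 10, 14, 18; z runs 1, 2, 3, 4 — each is linear in n (n = 1, 2, …).
For term 7, n = 7, so the run lengths are 7, 30, 7.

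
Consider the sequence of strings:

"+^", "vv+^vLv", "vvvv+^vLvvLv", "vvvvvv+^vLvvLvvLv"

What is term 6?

Each term wraps the previous one in vv on the left and vLv on the right.
From vvvvvv+^vLvvLvvLv, 2 further steps: vvvvvv+^vLvvLvvLv → vvvvvvvv+^vLvvLvvLvvLv → (answer).

vvvvvvvvvv+^vLvvLvvLvvLvvLv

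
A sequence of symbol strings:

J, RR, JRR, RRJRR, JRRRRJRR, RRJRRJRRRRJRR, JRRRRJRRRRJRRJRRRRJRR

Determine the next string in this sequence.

Each term (from the third on) is the two preceding terms concatenated in order: term 3 = J·RR = JRR.
The next term joins RRJRRJRRRRJRR and JRRRRJRRRRJRRJRRRRJRR.

RRJRRJRRRRJRRJRRRRJRRRRJRRJRRRRJRR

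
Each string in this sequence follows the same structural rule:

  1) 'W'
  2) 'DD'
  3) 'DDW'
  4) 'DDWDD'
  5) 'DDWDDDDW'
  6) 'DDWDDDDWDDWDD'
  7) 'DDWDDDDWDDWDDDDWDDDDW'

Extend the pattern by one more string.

DDWDDDDWDDWDDDDWDDDDWDDWDDDDWDDWDD

From term 3 onward, concatenate the last term with the second-to-last: DD·W = DDW, DDW·DD = DDWDD, …
The next term joins DDWDDDDWDDWDDDDWDDDDW and DDWDDDDWDDWDD.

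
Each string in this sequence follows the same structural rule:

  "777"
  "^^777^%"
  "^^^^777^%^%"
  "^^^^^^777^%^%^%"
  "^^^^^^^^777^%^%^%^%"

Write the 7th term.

Each term wraps the previous one in ^^ on the left and ^% on the right.
From ^^^^^^^^777^%^%^%^%, 2 further steps: ^^^^^^^^777^%^%^%^% → ^^^^^^^^^^777^%^%^%^%^% → (answer).

^^^^^^^^^^^^777^%^%^%^%^%^%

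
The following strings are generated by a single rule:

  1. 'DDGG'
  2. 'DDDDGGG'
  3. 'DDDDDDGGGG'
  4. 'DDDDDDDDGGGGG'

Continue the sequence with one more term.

DDDDDDDDDDGGGGGG

The n-th term is 2n D's then n+1 G's (n = 1, 2, …).
Setting n = 5 gives 10, 6 characters in each block.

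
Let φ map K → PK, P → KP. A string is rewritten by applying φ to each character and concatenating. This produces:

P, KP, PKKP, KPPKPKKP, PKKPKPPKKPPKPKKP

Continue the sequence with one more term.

KPPKPKKPPKKPKPPKPKKPKPPKKPPKPKKP

Applying the rule to each of the 16 symbols of PKKPKPPKKPPKPKKP gives the pieces KP PK PK KP PK KP KP PK PK KP KP PK KP PK PK KP, which concatenate to the answer.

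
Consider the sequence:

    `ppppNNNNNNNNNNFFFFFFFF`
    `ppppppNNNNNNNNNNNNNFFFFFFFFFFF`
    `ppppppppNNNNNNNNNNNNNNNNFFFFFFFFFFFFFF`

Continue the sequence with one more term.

ppppppppppNNNNNNNNNNNNNNNNNNNFFFFFFFFFFFFFFFFF

The n-th term is 2n-2 p's then 3n+1 N's then 3n-1 F's, where the shown terms are n = 3, 4, 5.
For the next term, n = 6, so the run lengths are 10, 19, 17.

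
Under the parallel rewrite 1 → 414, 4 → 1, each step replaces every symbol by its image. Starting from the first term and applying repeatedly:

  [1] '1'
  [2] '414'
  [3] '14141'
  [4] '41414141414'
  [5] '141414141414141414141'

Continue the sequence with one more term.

4141414141414141414141414141414141414141414

Replace each of the 21 characters of 141414141414141414141 in place — 414 1 414 1 414 1 414 1 414 1 414 1 414 1 414 1 414 1 414 1 414 — and concatenate.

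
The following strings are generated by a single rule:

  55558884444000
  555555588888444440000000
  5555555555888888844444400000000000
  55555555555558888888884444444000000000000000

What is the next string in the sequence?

Reading off run lengths: 5 runs 4, 7, 10, 13; 8 runs 3, 5, 7, 9; 4 runs 4, 5, 6, 7; 0 runs 3, 7, 11, 15 — each is linear in n (n = 1, 2, …).
Setting n = 5 gives 16, 11, 8, 19 characters in each block.

555555555555555588888888888444444440000000000000000000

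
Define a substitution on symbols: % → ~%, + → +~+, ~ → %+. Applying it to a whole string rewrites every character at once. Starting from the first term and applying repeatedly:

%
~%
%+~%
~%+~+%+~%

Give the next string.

%+~%+~+%++~+~%+~+%+~%

Expanding ~%+~+%+~%: ~→%+, %→~%, +→+~+, ~→%+, +→+~+, %→~%, +→+~+, ~→%+, %→~%. Concatenated: %+ ~% +~+ %+ +~+ ~% +~+ %+ ~%.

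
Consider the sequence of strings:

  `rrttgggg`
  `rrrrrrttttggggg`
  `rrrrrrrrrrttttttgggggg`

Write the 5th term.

Term n consists of 4n-2 r's, followed by 2n t's, followed by n+3 g's (n = 1, 2, …).
For term 5, n = 5, so the run lengths are 18, 10, 8.

rrrrrrrrrrrrrrrrrrttttttttttgggggggg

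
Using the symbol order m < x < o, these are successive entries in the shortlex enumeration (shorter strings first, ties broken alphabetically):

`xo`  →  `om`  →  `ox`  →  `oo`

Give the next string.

mmm

oo is the last string of length 2, so the next is the first of length 3: m repeated 3 times.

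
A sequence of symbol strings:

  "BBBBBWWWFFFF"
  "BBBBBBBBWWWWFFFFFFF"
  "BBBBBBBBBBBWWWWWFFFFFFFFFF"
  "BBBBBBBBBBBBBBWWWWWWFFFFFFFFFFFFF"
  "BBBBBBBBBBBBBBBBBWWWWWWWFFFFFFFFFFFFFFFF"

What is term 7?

Each string has the form B^{3n+2} W^{n+2} F^{3n+1} (n = 1, 2, …).
Setting n = 7 gives 23, 9, 22 characters in each block.

BBBBBBBBBBBBBBBBBBBBBBBWWWWWWWWWFFFFFFFFFFFFFFFFFFFFFF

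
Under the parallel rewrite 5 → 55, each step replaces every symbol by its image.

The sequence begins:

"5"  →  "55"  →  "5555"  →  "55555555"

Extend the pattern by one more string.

5555555555555555

Apply φ to 55555555 symbol by symbol: 5→55, 5→55, 5→55, 5→55, 5→55, 5→55, 5→55, 5→55; joined: 55 55 55 55 55 55 55 55.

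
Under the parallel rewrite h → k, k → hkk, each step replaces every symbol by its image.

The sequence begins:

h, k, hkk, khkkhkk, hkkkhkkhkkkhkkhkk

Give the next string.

Replace each of the 17 characters of hkkkhkkhkkkhkkhkk in place — k hkk hkk hkk k hkk hkk k hkk hkk hkk k hkk hkk k hkk hkk — and concatenate.

khkkhkkhkkkhkkhkkkhkkhkkhkkkhkkhkkkhkkhkk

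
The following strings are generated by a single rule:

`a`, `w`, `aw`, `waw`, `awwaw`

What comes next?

wawawwaw

From term 3 onward, concatenate the second-to-last term with the last: a·w = aw, w·aw = waw, …
So term 6 is waw·awwaw.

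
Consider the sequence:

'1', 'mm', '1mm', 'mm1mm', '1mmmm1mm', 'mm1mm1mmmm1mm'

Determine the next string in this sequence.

From term 3 onward, concatenate the second-to-last term with the last: 1·mm = 1mm, mm·1mm = mm1mm, …
So term 7 is 1mmmm1mm·mm1mm1mmmm1mm.

1mmmm1mmmm1mm1mmmm1mm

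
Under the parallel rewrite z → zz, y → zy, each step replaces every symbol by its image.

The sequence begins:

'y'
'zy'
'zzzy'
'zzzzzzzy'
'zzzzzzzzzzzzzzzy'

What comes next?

Applying the rule to each of the 16 symbols of zzzzzzzzzzzzzzzy gives the pieces zz zz zz zz zz zz zz zz zz zz zz zz zz zz zz zy, which concatenate to the answer.

zzzzzzzzzzzzzzzzzzzzzzzzzzzzzzzy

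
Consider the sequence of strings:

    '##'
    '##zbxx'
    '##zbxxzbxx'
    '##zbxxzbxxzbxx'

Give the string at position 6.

##zbxxzbxxzbxxzbxxzbxx

The strings grow by a fixed suffix zbxx each time.
From ##zbxxzbxxzbxx, 2 further steps: ##zbxxzbxxzbxx → ##zbxxzbxxzbxxzbxx → (answer).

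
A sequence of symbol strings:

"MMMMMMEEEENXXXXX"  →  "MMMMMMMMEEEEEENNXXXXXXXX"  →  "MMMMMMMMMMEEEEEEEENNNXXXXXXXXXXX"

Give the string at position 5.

Each string has the form M^{2n+2} E^{2n} N^{n-1} X^{3n-1}, where the shown terms are n = 2, 3, 4.
Setting n = 6 gives 14, 12, 5, 17 characters in each block.

MMMMMMMMMMMMMMEEEEEEEEEEEENNNNNXXXXXXXXXXXXXXXXX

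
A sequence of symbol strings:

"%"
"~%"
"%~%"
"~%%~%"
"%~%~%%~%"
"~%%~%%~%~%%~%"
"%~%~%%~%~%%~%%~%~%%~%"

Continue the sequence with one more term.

~%%~%%~%~%%~%%~%~%%~%~%%~%%~%~%%~%

Each term (from the third on) is the two preceding terms concatenated in order: term 3 = %·~% = %~%.
The next term joins ~%%~%%~%~%%~% and %~%~%%~%~%%~%%~%~%%~%.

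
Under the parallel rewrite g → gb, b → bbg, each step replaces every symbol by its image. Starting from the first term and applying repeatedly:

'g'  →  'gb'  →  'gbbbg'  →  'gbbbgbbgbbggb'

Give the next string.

φ(gbbbgbbgbbggb) expands symbol-by-symbol to gb bbg bbg bbg gb bbg bbg gb bbg bbg gb gb bbg; joining the 13 pieces gives the next term.

gbbbgbbgbbggbbbgbbggbbbgbbggbgbbbg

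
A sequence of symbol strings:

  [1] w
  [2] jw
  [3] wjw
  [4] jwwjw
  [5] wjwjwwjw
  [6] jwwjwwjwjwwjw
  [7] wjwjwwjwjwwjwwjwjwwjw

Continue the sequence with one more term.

jwwjwwjwjwwjwwjwjwwjwjwwjwwjwjwwjw

This is a Fibonacci-style word recurrence s(k) = s(k−2)·s(k−1): e.g. w·jw = wjw.
The next term joins jwwjwwjwjwwjw and wjwjwwjwjwwjwwjwjwwjw.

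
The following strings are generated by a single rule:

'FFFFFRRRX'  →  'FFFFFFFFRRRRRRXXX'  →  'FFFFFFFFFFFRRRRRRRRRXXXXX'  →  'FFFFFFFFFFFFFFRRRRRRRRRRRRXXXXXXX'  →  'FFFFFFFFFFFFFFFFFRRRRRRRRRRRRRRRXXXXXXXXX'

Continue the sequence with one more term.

Each string has the form F^{3n+2} R^{3n} X^{2n-1} (n = 1, 2, …).
At n = 6 the blocks have lengths 20, 18, 11.

FFFFFFFFFFFFFFFFFFFFRRRRRRRRRRRRRRRRRRXXXXXXXXXXX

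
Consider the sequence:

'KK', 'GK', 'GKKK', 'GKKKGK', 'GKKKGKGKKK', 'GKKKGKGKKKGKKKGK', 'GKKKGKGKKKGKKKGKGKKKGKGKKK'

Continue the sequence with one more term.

Each term (from the third on) is the previous term followed by the one before it: term 3 = GK·KK = GKKK.
So term 8 is GKKKGKGKKKGKKKGKGKKKGKGKKK·GKKKGKGKKKGKKKGK.

GKKKGKGKKKGKKKGKGKKKGKGKKKGKKKGKGKKKGKKKGK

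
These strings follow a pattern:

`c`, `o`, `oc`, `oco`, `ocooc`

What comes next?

Each term (from the third on) is the previous term followed by the one before it: term 3 = o·c = oc.
The next term joins ocooc and oco.

ocoococo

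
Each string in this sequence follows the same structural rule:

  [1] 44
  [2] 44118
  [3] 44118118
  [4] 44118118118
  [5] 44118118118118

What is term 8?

Every step adds 118 to the end: s(k+1) = s(k)·118.
From 44118118118118, 3 further steps: 44118118118118 → 44118118118118118 → 44118118118118118118 → (answer).

44118118118118118118118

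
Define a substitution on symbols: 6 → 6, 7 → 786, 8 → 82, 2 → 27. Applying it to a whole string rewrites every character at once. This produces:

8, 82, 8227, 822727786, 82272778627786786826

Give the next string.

Applying the rule to each of the 20 symbols of 82272778627786786826 gives the pieces 82 27 27 786 27 786 786 82 6 27 786 786 82 6 786 82 6 82 27 6, which concatenate to the answer.

822727786277867868262778678682678682682276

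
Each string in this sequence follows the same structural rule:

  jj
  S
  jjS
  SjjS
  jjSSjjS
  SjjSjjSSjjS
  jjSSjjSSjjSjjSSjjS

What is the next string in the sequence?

This is a Fibonacci-style word recurrence s(k) = s(k−2)·s(k−1): e.g. jj·S = jjS.
So term 8 is SjjSjjSSjjS·jjSSjjSSjjSjjSSjjS.

SjjSjjSSjjSjjSSjjSSjjSjjSSjjS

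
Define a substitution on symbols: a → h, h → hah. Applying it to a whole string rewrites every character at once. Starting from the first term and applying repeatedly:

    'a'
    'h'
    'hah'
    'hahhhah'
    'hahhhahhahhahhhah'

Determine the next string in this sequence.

hahhhahhahhahhhahhahhhahhahhhahhahhahhhah

φ(hahhhahhahhahhhah) expands symbol-by-symbol to hah h hah hah hah h hah hah h hah hah h hah hah hah h hah; joining the 17 pieces gives the next term.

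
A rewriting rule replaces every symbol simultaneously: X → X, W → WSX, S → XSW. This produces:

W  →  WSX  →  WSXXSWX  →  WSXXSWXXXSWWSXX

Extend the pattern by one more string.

Rewriting the 15 symbols of WSXXSWXXXSWWSXX one by one yields WSX XSW X X XSW WSX X X X XSW WSX WSX XSW X X; concatenated:

WSXXSWXXXSWWSXXXXXSWWSXWSXXSWXX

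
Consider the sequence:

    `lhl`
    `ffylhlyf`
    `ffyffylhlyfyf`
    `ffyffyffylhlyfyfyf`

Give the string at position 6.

Each term wraps the previous one in ffy on the left and yf on the right.
From ffyffyffylhlyfyfyf, 2 further steps: ffyffyffylhlyfyfyf → ffyffyffyffylhlyfyfyfyf → (answer).

ffyffyffyffyffylhlyfyfyfyfyf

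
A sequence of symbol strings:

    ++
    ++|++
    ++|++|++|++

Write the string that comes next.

Every step duplicates the string with '|' between the halves.
Doubling ++|++|++|++ with '|' between the halves:

++|++|++|++|++|++|++|++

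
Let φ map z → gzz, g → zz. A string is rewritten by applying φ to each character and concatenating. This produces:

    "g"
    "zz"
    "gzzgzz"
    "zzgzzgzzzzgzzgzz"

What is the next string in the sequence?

φ(zzgzzgzzzzgzzgzz) expands symbol-by-symbol to gzz gzz zz gzz gzz zz gzz gzz gzz gzz zz gzz gzz zz gzz gzz; joining the 16 pieces gives the next term.

gzzgzzzzgzzgzzzzgzzgzzgzzgzzzzgzzgzzzzgzzgzz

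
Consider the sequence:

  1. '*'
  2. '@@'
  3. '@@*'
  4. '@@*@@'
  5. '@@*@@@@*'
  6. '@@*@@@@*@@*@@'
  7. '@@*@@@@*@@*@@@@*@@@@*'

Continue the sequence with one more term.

@@*@@@@*@@*@@@@*@@@@*@@*@@@@*@@*@@

Each term (from the third on) is the previous term followed by the one before it: term 3 = @@·* = @@*.
So term 8 is @@*@@@@*@@*@@@@*@@@@*·@@*@@@@*@@*@@.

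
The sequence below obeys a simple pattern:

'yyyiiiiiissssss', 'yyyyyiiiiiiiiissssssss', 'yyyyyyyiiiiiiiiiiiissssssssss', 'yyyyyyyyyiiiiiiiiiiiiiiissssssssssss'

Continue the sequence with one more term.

yyyyyyyyyyyiiiiiiiiiiiiiiiiiissssssssssssss

Reading off run lengths: y runs 3, 5, 7, 9; i runs 6, 9, 12, 15; s runs 6, 8, 10, 12 — each is linear in n, where the shown terms are n = 2, 3, 4, 5.
Setting n = 6 gives 11, 18, 14 characters in each block.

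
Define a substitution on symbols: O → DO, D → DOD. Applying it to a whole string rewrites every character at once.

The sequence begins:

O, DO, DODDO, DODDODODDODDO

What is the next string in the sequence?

DODDODODDODDODODDODODDODDODODDODDO

Replace each of the 13 characters of DODDODODDODDO in place — DOD DO DOD DOD DO DOD DO DOD DOD DO DOD DOD DO — and concatenate.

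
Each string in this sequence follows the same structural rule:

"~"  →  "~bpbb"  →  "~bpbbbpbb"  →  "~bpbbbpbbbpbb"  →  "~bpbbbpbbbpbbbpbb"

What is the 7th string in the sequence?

Every step adds bpbb to the end: s(k+1) = s(k)·bpbb.
From ~bpbbbpbbbpbbbpbb, 2 further steps: ~bpbbbpbbbpbbbpbb → ~bpbbbpbbbpbbbpbbbpbb → (answer).

~bpbbbpbbbpbbbpbbbpbbbpbb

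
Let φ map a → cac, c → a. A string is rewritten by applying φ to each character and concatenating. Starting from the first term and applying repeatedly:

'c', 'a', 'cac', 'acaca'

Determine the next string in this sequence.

Expanding acaca: a→cac, c→a, a→cac, c→a, a→cac. Concatenated: cac a cac a cac.

cacacacacac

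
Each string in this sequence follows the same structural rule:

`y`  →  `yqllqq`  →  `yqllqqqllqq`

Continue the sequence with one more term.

The strings grow by a fixed suffix qllqq each time.
So the next term is yqllqqqllqq·qllqq.

yqllqqqllqqqllqq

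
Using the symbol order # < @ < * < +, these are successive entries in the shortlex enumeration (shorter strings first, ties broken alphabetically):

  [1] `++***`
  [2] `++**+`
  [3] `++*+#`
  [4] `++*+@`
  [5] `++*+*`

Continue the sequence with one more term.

++*++

Treat ++*+* as a base-4 numeral over the given alphabet and add one, carrying through any trailing +'s.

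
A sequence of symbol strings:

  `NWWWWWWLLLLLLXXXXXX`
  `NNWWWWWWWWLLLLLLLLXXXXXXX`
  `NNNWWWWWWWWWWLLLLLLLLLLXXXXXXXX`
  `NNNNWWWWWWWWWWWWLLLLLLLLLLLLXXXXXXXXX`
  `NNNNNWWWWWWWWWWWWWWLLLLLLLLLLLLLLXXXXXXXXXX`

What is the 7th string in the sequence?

Reading off run lengths: N runs 1, 2, 3, 4, 5; W runs 6, 8, 10, 12, 14; L runs 6, 8, 10, 12, 14; X runs 6, 7, 8, 9, 10 — each is linear in n, where the shown terms are n = 3, 4, 5, 6, 7.
Setting n = 9 gives 7, 18, 18, 12 characters in each block.

NNNNNNNWWWWWWWWWWWWWWWWWWLLLLLLLLLLLLLLLLLLXXXXXXXXXXXX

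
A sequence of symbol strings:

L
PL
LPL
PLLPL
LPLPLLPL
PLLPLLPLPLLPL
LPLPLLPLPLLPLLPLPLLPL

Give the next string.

This is a Fibonacci-style word recurrence s(k) = s(k−2)·s(k−1): e.g. L·PL = LPL.
The next term joins PLLPLLPLPLLPL and LPLPLLPLPLLPLLPLPLLPL.

PLLPLLPLPLLPLLPLPLLPLPLLPLLPLPLLPL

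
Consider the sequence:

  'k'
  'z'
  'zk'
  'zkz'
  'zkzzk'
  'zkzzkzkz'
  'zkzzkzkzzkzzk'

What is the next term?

This is a Fibonacci-style word recurrence s(k) = s(k−1)·s(k−2): e.g. z·k = zk.
So term 8 is zkzzkzkzzkzzk·zkzzkzkz.

zkzzkzkzzkzzkzkzzkzkz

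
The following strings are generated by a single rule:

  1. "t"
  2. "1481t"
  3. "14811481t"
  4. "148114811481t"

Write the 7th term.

148114811481148114811481t

The strings grow by a fixed prefix 1481 each time.
From 148114811481t, 3 further steps: 148114811481t → 1481148114811481t → 14811481148114811481t → (answer).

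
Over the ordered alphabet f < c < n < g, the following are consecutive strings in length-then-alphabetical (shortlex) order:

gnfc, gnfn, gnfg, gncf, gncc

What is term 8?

gnnf

Stepping forward 3 times from gncc: gncc → gncn → gncg, then the target.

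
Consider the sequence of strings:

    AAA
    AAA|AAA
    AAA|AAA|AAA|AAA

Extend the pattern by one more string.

Each string is two copies of the previous one joined by '|'.
One more doubling of AAA|AAA|AAA|AAA gives the answer.

AAA|AAA|AAA|AAA|AAA|AAA|AAA|AAA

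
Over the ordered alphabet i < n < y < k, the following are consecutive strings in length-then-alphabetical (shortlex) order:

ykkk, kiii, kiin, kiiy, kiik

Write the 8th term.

kiny

Advancing 3 positions from kiik through kiik → kini → kinn reaches term 8.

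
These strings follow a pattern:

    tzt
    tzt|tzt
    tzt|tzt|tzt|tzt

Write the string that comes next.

Each string is two copies of the previous one joined by '|'.
One more doubling of tzt|tzt|tzt|tzt gives the answer.

tzt|tzt|tzt|tzt|tzt|tzt|tzt|tzt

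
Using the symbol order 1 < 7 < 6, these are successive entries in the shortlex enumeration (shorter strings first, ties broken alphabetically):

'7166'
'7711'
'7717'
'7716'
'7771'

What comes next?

Find the rightmost character of 7771 below 6, bump it to the next letter, and reset everything to its right to 1.

7777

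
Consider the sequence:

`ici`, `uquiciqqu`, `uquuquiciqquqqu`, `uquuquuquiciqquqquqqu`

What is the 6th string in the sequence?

Each term wraps the previous one in uqu on the left and qqu on the right.
From uquuquuquiciqquqquqqu, 2 further steps: uquuquuquiciqquqquqqu → uquuquuquuquiciqquqquqquqqu → (answer).

uquuquuquuquuquiciqquqquqquqquqqu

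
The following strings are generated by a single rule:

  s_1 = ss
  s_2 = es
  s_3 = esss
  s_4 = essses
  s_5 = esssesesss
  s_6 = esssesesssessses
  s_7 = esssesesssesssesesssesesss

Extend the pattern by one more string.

esssesesssesssesesssesesssesssesesssessses

From term 3 onward, concatenate the last term with the second-to-last: es·ss = esss, esss·es = essses, …
Continuing: esssesesssesssesesssesesss · esssesesssessses gives term 8.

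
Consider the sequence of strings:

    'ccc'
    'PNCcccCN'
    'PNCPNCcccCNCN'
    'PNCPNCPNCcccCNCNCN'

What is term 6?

Every step adds PNC to the front and CN to the end of the previous string.
From PNCPNCPNCcccCNCNCN, 2 further steps: PNCPNCPNCcccCNCNCN → PNCPNCPNCPNCcccCNCNCNCN → (answer).

PNCPNCPNCPNCPNCcccCNCNCNCNCN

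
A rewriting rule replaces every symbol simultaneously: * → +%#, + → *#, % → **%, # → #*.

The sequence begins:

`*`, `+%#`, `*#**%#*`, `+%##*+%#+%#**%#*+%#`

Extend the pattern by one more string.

*#**%#*#*+%#*#**%#**#**%#*+%#+%#**%#*+%#*#**%#*

Applying the rule to each of the 19 symbols of +%##*+%#+%#**%#*+%# gives the pieces *# **% #* #* +%# *# **% #* *# **% #* +%# +%# **% #* +%# *# **% #*, which concatenate to the answer.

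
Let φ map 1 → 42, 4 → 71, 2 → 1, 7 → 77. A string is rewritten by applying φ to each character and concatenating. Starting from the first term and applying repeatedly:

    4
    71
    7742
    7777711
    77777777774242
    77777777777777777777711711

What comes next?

Rewriting the 26 symbols of 77777777777777777777711711 one by one yields 77 77 77 77 77 77 77 77 77 77 77 77 77 77 77 77 77 77 77 77 77 42 42 77 42 42; concatenated:

7777777777777777777777777777777777777777774242774242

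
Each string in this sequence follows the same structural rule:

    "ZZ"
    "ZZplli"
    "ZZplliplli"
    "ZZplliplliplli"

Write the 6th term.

The strings grow by a fixed suffix plli each time.
From ZZplliplliplli, 2 further steps: ZZplliplliplli → ZZplliplliplliplli → (answer).

ZZplliplliplliplliplli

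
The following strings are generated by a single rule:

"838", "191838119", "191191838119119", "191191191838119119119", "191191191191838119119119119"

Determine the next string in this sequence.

Every step adds 191 to the front and 119 to the end of the previous string.
So the next term is 191·191191191191838119119119119·119.

191191191191191838119119119119119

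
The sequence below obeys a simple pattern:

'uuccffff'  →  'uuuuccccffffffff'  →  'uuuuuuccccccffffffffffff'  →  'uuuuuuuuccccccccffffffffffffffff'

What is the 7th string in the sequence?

uuuuuuuuuuuuuuccccccccccccccffffffffffffffffffffffffffff

Term n consists of 2n u's, followed by 2n c's, followed by 4n f's (n = 1, 2, …).
At n = 7 the blocks have lengths 14, 14, 28.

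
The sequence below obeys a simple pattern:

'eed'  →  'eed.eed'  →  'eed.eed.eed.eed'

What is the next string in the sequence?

Every step duplicates the string with '.' between the halves.
Doubling eed.eed.eed.eed with '.' between the halves:

eed.eed.eed.eed.eed.eed.eed.eed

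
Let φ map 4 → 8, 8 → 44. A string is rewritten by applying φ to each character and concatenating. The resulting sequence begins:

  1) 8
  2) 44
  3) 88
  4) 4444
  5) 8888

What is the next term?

44444444

Apply φ to 8888 symbol by symbol: 8→44, 8→44, 8→44, 8→44; joined: 44 44 44 44.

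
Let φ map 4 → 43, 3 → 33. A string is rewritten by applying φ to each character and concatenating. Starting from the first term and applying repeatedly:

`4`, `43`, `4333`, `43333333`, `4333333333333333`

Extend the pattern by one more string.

43333333333333333333333333333333

Applying the rule to each of the 16 symbols of 4333333333333333 gives the pieces 43 33 33 33 33 33 33 33 33 33 33 33 33 33 33 33, which concatenate to the answer.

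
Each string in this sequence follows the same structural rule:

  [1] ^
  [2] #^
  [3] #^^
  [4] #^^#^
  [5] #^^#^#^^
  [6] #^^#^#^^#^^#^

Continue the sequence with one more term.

#^^#^#^^#^^#^#^^#^#^^

Each term (from the third on) is the previous term followed by the one before it: term 3 = #^·^ = #^^.
Continuing: #^^#^#^^#^^#^ · #^^#^#^^ gives term 7.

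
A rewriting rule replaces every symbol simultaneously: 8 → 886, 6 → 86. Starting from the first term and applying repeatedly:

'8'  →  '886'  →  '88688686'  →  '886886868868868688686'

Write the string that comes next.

8868868688688686886868868868688688686886868868868688686

φ(886886868868868688686) expands symbol-by-symbol to 886 886 86 886 886 86 886 86 886 886 86 886 886 86 886 86 886 886 86 886 86; joining the 21 pieces gives the next term.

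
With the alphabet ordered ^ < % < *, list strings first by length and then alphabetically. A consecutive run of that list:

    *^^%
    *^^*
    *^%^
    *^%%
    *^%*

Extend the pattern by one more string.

The successor of *^%* increments the rightmost position that isn't already * and resets every position after it to ^.

*^*^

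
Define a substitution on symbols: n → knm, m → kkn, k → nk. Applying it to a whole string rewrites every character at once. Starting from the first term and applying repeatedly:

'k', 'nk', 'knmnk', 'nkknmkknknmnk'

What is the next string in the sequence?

knmnknkknmkknnknkknmnkknmkknknmnk

Replace each of the 13 characters of nkknmkknknmnk in place — knm nk nk knm kkn nk nk knm nk knm kkn knm nk — and concatenate.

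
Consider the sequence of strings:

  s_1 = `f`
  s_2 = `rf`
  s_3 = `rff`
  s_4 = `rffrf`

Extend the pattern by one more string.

rffrfrff

From term 3 onward, concatenate the last term with the second-to-last: rf·f = rff, rff·rf = rffrf, …
So term 5 is rffrf·rff.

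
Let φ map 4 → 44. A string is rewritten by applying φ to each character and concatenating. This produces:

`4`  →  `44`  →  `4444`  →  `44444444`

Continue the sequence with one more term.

4444444444444444

Expanding 44444444: 4→44, 4→44, 4→44, 4→44, 4→44, 4→44, 4→44, 4→44. Concatenated: 44 44 44 44 44 44 44 44.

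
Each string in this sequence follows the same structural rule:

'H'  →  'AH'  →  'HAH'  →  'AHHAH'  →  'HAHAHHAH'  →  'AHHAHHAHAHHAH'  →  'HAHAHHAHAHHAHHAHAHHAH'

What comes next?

Each term (from the third on) is the two preceding terms concatenated in order: term 3 = H·AH = HAH.
So term 8 is AHHAHHAHAHHAH·HAHAHHAHAHHAHHAHAHHAH.

AHHAHHAHAHHAHHAHAHHAHAHHAHHAHAHHAH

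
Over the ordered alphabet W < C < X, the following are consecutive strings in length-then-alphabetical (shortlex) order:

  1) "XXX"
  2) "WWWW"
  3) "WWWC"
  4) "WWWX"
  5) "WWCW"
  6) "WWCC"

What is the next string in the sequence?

The successor of WWCC increments the rightmost position that isn't already X and resets every position after it to W.

WWCX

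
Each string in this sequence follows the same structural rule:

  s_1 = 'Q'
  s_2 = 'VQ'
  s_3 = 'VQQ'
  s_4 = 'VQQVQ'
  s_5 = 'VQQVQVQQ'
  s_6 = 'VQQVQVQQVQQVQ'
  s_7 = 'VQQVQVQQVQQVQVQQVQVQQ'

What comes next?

This is a Fibonacci-style word recurrence s(k) = s(k−1)·s(k−2): e.g. VQ·Q = VQQ.
So term 8 is VQQVQVQQVQQVQVQQVQVQQ·VQQVQVQQVQQVQ.

VQQVQVQQVQQVQVQQVQVQQVQQVQVQQVQQVQ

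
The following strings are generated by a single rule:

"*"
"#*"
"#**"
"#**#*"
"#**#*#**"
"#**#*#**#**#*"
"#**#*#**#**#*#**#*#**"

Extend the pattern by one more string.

From term 3 onward, concatenate the last term with the second-to-last: #*·* = #**, #**·#* = #**#*, …
So term 8 is #**#*#**#**#*#**#*#**·#**#*#**#**#*.

#**#*#**#**#*#**#*#**#**#*#**#**#*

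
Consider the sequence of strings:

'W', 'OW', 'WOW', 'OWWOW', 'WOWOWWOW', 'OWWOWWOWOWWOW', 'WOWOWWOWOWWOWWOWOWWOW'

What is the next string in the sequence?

OWWOWWOWOWWOWWOWOWWOWOWWOWWOWOWWOW

Each term (from the third on) is the two preceding terms concatenated in order: term 3 = W·OW = WOW.
The next term joins OWWOWWOWOWWOW and WOWOWWOWOWWOWWOWOWWOW.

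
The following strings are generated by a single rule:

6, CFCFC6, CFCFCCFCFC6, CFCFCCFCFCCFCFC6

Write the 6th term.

CFCFCCFCFCCFCFCCFCFCCFCFC6

Every step adds CFCFC at the front: s(k+1) = CFCFC·s(k).
From CFCFCCFCFCCFCFC6, 2 further steps: CFCFCCFCFCCFCFC6 → CFCFCCFCFCCFCFCCFCFC6 → (answer).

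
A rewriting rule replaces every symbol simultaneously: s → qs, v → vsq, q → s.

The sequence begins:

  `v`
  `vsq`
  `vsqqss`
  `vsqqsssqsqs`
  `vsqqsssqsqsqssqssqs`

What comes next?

vsqqsssqsqsqssqssqssqsqssqsqssqs

φ(vsqqsssqsqsqssqssqs) expands symbol-by-symbol to vsq qs s s qs qs qs s qs s qs s qs qs s qs qs s qs; joining the 19 pieces gives the next term.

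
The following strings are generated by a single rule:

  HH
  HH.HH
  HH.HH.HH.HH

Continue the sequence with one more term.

Each string is two copies of the previous one joined by '.'.
Doubling HH.HH.HH.HH with '.' between the halves:

HH.HH.HH.HH.HH.HH.HH.HH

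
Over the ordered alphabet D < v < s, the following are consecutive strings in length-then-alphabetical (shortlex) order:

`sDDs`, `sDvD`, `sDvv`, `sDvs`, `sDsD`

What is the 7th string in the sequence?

sDss

Stepping forward 2 times from sDsD: sDsD → sDsv, then the target.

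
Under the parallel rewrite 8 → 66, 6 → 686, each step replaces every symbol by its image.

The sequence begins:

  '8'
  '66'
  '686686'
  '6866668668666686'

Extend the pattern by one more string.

68666686686686686666866866668668668668666686

Applying the rule to each of the 16 symbols of 6866668668666686 gives the pieces 686 66 686 686 686 686 66 686 686 66 686 686 686 686 66 686, which concatenate to the answer.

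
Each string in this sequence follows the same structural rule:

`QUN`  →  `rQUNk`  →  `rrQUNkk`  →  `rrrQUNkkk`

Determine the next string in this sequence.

Each term wraps the previous one in r on the left and k on the right.
Applying this once more to rrrQUNkkk:

rrrrQUNkkkk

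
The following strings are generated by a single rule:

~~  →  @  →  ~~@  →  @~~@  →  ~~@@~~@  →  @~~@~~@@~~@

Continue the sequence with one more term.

From term 3 onward, concatenate the second-to-last term with the last: ~~·@ = ~~@, @·~~@ = @~~@, …
Continuing: ~~@@~~@ · @~~@~~@@~~@ gives term 7.

~~@@~~@@~~@~~@@~~@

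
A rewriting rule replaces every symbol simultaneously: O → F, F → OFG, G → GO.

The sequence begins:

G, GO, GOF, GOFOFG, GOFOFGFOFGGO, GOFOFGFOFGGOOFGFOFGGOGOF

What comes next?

Applying the rule to each of the 24 symbols of GOFOFGFOFGGOOFGFOFGGOGOF gives the pieces GO F OFG F OFG GO OFG F OFG GO GO F F OFG GO OFG F OFG GO GO F GO F OFG, which concatenate to the answer.

GOFOFGFOFGGOOFGFOFGGOGOFFOFGGOOFGFOFGGOGOFGOFOFG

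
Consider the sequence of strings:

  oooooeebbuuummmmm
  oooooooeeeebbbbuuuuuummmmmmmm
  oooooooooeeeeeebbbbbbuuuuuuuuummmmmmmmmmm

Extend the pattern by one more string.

oooooooooooeeeeeeeebbbbbbbbuuuuuuuuuuuummmmmmmmmmmmmm

Each string has the form o^{2n+3} e^{2n} b^{2n} u^{3n} m^{3n+2} (n = 1, 2, …).
At n = 4 the blocks have lengths 11, 8, 8, 12, 14.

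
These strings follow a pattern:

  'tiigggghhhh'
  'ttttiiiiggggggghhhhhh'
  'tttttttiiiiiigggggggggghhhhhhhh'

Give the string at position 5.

Term n consists of 3n-2 t's, followed by 2n i's, followed by 3n+1 g's, followed by 2n+2 h's (n = 1, 2, …).
At n = 5 the blocks have lengths 13, 10, 16, 12.

tttttttttttttiiiiiiiiiigggggggggggggggghhhhhhhhhhhh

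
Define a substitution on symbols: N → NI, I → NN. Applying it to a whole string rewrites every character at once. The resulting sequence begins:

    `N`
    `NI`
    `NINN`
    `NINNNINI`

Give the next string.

NINNNINININNNINN

Apply φ to NINNNINI symbol by symbol: N→NI, I→NN, N→NI, N→NI, N→NI, I→NN, N→NI, I→NN; joined: NI NN NI NI NI NN NI NN.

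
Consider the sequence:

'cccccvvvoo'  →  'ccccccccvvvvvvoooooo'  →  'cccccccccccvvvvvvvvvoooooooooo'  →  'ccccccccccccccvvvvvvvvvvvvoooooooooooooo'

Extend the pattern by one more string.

cccccccccccccccccvvvvvvvvvvvvvvvoooooooooooooooooo

Term n consists of 3n+2 c's, followed by 3n v's, followed by 4n-2 o's (n = 1, 2, …).
For the next term, n = 5, so the run lengths are 17, 15, 18.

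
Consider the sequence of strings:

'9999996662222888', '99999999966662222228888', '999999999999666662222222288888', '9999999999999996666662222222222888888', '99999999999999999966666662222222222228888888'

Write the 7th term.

9999999999999999999999996666666662222222222222222888888888

Reading off run lengths: 9 runs 6, 9, 12, 15, 18; 6 runs 3, 4, 5, 6, 7; 2 runs 4, 6, 8, 10, 12; 8 runs 3, 4, 5, 6, 7 — each is linear in n, where the shown terms are n = 2, 3, 4, 5, 6.
At n = 8 the blocks have lengths 24, 9, 16, 9.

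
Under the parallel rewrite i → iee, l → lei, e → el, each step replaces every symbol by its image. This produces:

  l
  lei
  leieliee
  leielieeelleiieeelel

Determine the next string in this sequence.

Replace each of the 20 characters of leielieeelleiieeelel in place — lei el iee el lei iee el el el lei lei el iee iee el el el lei el lei — and concatenate.

leielieeelleiieeelelelleileielieeieeelelelleiellei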